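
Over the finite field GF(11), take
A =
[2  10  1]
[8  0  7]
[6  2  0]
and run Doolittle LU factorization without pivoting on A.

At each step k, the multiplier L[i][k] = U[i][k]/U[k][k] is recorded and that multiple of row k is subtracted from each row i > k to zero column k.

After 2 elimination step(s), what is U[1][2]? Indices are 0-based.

U[1][2] = 3

k=0: U[0][0]=2
  eliminate (1,0): mult=4, new row 1: (0, 4, 3); set L[1][0]=4
  eliminate (2,0): mult=3, new row 2: (0, 5, 8); set L[2][0]=3
k=1: U[1][1]=4
  eliminate (2,1): mult=4, new row 2: (0, 0, 7); set L[2][1]=4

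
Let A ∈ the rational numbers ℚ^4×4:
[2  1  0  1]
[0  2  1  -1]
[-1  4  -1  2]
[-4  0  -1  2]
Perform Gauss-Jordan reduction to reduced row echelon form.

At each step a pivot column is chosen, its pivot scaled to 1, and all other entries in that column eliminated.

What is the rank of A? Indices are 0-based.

rank = 4

[1] R0 /= 2  ⇒  (1, 1/2, 0, 1/2)
     R2 -= -1·R0  ⇒  (0, 9/2, -1, 5/2)
     R3 -= -4·R0  ⇒  (0, 2, -1, 4)
[2] R1 /= 2  ⇒  (0, 1, 1/2, -1/2)
     R0 -= 1/2·R1  ⇒  (1, 0, -1/4, 3/4)
     R2 -= 9/2·R1  ⇒  (0, 0, -13/4, 19/4)
     R3 -= 2·R1  ⇒  (0, 0, -2, 5)
[3] R2 /= -13/4  ⇒  (0, 0, 1, -19/13)
     R0 -= -1/4·R2  ⇒  (1, 0, 0, 5/13)
     R1 -= 1/2·R2  ⇒  (0, 1, 0, 3/13)
     R3 -= -2·R2  ⇒  (0, 0, 0, 27/13)
[4] R3 /= 27/13  ⇒  (0, 0, 0, 1)
     R0 -= 5/13·R3  ⇒  (1, 0, 0, 0)
     R1 -= 3/13·R3  ⇒  (0, 1, 0, 0)
     R2 -= -19/13·R3  ⇒  (0, 0, 1, 0)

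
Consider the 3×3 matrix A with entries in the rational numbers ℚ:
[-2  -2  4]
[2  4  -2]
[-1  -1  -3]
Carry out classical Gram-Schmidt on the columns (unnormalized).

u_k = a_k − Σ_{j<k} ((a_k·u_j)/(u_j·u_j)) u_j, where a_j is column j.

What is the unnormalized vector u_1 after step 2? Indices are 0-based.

Step 1: u_0 = a_0 = (-2, 2, -1).
Step 2: u_1 = a_1 − (13/9)·u_0 = (8/9, 10/9, 4/9).

u_1 = (8/9, 10/9, 4/9)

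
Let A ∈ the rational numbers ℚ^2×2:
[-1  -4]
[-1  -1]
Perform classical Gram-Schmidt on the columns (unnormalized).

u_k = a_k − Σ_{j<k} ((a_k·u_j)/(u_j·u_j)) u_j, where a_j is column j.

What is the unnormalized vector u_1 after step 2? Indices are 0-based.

u_1 = (-3/2, 3/2)

Step 1: u_0 = a_0 = (-1, -1).
Step 2: u_1 = a_1 − (5/2)·u_0 = (-3/2, 3/2).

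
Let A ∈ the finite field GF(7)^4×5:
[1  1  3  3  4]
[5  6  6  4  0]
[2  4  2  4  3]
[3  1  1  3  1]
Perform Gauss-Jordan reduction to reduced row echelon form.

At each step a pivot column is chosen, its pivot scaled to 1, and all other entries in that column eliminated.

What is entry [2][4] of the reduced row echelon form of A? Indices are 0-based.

M[2][4] = 6

[1] R0 /= 1  ⇒  (1, 1, 3, 3, 4)
     R1 -= 5·R0  ⇒  (0, 1, 5, 3, 1)
     R2 -= 2·R0  ⇒  (0, 2, 3, 5, 2)
     R3 -= 3·R0  ⇒  (0, 5, 6, 1, 3)
[2] R1 /= 1  ⇒  (0, 1, 5, 3, 1)
     R0 -= 1·R1  ⇒  (1, 0, 5, 0, 3)
     R2 -= 2·R1  ⇒  (0, 0, 0, 6, 0)
     R3 -= 5·R1  ⇒  (0, 0, 2, 0, 5)
[3] R2 <-> R3
[3] R2 /= 2  ⇒  (0, 0, 1, 0, 6)
     R0 -= 5·R2  ⇒  (1, 0, 0, 0, 1)
     R1 -= 5·R2  ⇒  (0, 1, 0, 3, 6)
[4] R3 /= 6  ⇒  (0, 0, 0, 1, 0)
     R1 -= 3·R3  ⇒  (0, 1, 0, 0, 6)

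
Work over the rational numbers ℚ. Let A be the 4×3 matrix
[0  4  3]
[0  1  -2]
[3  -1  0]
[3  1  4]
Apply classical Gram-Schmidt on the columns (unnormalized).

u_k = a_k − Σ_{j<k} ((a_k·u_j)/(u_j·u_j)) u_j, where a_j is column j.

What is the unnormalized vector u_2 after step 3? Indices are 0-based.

u_2 = (1/19, -52/19, -24/19, 24/19)

Step 1: u_0 = a_0 = (0, 0, 3, 3).
Step 2: u_1 = a_1 − (0)·u_0 = (4, 1, -1, 1).
Step 3: u_2 = a_2 − (2/3)·u_0 − (14/19)·u_1 = (1/19, -52/19, -24/19, 24/19).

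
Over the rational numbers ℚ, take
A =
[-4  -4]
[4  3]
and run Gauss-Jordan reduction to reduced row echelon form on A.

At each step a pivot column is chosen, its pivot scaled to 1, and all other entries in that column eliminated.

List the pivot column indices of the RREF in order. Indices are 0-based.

[1] R0 /= -4  ⇒  (1, 1)
     R1 -= 4·R0  ⇒  (0, -1)
[2] R1 /= -1  ⇒  (0, 1)
     R0 -= 1·R1  ⇒  (1, 0)

pivot columns: 0, 1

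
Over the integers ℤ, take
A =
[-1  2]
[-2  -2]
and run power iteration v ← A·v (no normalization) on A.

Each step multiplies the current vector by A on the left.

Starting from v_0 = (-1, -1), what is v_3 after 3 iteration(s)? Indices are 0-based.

v_3 = (-21, -6)

v_0 = (-1, -1).
v_1 = A·v_0 = (-1, 4).
v_2 = A·v_1 = (9, -6).
v_3 = A·v_2 = (-21, -6).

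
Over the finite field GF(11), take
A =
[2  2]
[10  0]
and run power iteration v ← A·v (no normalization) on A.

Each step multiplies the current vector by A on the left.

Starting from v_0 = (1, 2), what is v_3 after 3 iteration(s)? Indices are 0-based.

v_3 = (8, 1)

v_0 = (1, 2).
v_1 = A·v_0 = (6, 10).
v_2 = A·v_1 = (10, 5).
v_3 = A·v_2 = (8, 1).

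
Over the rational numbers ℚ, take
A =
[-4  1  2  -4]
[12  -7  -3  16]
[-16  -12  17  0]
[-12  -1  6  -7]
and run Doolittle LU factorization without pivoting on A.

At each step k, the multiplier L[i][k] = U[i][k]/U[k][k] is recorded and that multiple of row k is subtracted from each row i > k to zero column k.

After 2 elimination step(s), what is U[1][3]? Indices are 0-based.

U[1][3] = 4

[col 0] pivot -4
  R1 -= -3*R0 → (0, -4, 3, 4)  (L[1][0] := -3)
  R2 -= 4*R0 → (0, -16, 9, 16)  (L[2][0] := 4)
  R3 -= 3*R0 → (0, -4, 0, 5)  (L[3][0] := 3)
[col 1] pivot -4
  R2 -= 4*R1 → (0, 0, -3, 0)  (L[2][1] := 4)
  R3 -= 1*R1 → (0, 0, -3, 1)  (L[3][1] := 1)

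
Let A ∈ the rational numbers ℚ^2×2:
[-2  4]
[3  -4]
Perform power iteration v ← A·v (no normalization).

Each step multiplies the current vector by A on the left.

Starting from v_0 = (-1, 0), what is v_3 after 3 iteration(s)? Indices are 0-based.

v_0 = (-1, 0).
v_1 = A·v_0 = (2, -3).
v_2 = A·v_1 = (-16, 18).
v_3 = A·v_2 = (104, -120).

v_3 = (104, -120)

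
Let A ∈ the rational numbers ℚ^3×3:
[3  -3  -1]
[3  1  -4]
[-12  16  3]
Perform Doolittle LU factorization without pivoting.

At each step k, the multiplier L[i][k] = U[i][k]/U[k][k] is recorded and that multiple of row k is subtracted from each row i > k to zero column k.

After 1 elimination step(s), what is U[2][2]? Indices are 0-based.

U[2][2] = -1

k=0: U[0][0]=3
  eliminate (1,0): mult=1, new row 1: (0, 4, -3); set L[1][0]=1
  eliminate (2,0): mult=-4, new row 2: (0, 4, -1); set L[2][0]=-4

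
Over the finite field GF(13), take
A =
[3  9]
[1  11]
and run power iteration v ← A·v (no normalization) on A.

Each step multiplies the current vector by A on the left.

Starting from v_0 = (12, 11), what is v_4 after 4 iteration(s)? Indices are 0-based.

v_0 = (12, 11).
v_1 = A·v_0 = (5, 3).
v_2 = A·v_1 = (3, 12).
v_3 = A·v_2 = (0, 5).
v_4 = A·v_3 = (6, 3).

v_4 = (6, 3)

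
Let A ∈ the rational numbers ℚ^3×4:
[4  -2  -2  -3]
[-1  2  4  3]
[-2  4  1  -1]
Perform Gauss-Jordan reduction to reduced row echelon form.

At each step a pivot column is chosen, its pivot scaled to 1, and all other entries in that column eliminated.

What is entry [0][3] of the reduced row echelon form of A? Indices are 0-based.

pivot(0,0)=4: scale R0 → (1, -1/2, -1/2, -3/4)
  clear (1,0): R1 −= (-1)R0 → (0, 3/2, 7/2, 9/4)
  clear (2,0): R2 −= (-2)R0 → (0, 3, 0, -5/2)
pivot(1,1)=3/2: scale R1 → (0, 1, 7/3, 3/2)
  clear (0,1): R0 −= (-1/2)R1 → (1, 0, 2/3, 0)
  clear (2,1): R2 −= (3)R1 → (0, 0, -7, -7)
pivot(2,2)=-7: scale R2 → (0, 0, 1, 1)
  clear (0,2): R0 −= (2/3)R2 → (1, 0, 0, -2/3)
  clear (1,2): R1 −= (7/3)R2 → (0, 1, 0, -5/6)

M[0][3] = -2/3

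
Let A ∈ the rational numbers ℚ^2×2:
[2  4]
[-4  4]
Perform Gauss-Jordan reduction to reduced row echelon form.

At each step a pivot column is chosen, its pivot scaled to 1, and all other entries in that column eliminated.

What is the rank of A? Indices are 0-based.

[1] R0 /= 2  ⇒  (1, 2)
     R1 -= -4·R0  ⇒  (0, 12)
[2] R1 /= 12  ⇒  (0, 1)
     R0 -= 2·R1  ⇒  (1, 0)

rank = 2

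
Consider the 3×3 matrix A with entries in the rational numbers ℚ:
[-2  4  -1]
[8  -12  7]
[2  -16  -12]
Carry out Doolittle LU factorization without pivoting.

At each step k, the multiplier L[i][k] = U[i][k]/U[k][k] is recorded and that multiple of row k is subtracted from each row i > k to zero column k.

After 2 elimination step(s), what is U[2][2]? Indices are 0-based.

U[2][2] = -4

k=0: U[0][0]=-2
  eliminate (1,0): mult=-4, new row 1: (0, 4, 3); set L[1][0]=-4
  eliminate (2,0): mult=-1, new row 2: (0, -12, -13); set L[2][0]=-1
k=1: U[1][1]=4
  eliminate (2,1): mult=-3, new row 2: (0, 0, -4); set L[2][1]=-3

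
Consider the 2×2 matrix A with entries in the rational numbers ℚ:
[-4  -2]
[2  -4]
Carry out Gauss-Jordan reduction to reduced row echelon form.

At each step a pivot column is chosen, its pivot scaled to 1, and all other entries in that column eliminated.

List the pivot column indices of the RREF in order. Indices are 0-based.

pivot(0,0)=-4: scale R0 → (1, 1/2)
  clear (1,0): R1 −= (2)R0 → (0, -5)
pivot(1,1)=-5: scale R1 → (0, 1)
  clear (0,1): R0 −= (1/2)R1 → (1, 0)

pivot columns: 0, 1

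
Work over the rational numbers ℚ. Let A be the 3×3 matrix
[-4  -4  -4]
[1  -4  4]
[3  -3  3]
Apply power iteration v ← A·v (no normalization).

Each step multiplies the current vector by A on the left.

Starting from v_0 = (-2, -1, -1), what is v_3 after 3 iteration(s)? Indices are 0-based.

v_3 = (-16, 112, 12)

v_0 = (-2, -1, -1).
v_1 = A·v_0 = (16, -2, -6).
v_2 = A·v_1 = (-32, 0, 36).
v_3 = A·v_2 = (-16, 112, 12).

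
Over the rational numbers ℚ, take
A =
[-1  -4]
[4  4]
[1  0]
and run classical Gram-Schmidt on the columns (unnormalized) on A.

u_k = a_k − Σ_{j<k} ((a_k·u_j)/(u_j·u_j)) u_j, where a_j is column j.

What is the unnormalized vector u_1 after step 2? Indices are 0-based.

u_1 = (-26/9, -4/9, -10/9)

Step 1: u_0 = a_0 = (-1, 4, 1).
Step 2: u_1 = a_1 − (10/9)·u_0 = (-26/9, -4/9, -10/9).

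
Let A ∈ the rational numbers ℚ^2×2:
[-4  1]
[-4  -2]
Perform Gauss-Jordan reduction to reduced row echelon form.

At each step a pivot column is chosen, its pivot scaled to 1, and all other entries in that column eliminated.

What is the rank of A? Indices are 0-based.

step 1: normalize row 0 (÷-4) = (1, -1/4)
  row 1: subtract -4×row0 = (0, -3)
step 2: normalize row 1 (÷-3) = (0, 1)
  row 0: subtract -1/4×row1 = (1, 0)

rank = 2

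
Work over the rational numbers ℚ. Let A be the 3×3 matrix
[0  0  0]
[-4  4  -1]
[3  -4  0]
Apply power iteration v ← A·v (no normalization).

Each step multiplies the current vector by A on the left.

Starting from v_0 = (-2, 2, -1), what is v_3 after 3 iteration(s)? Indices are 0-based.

v_0 = (-2, 2, -1).
v_1 = A·v_0 = (0, 17, -14).
v_2 = A·v_1 = (0, 82, -68).
v_3 = A·v_2 = (0, 396, -328).

v_3 = (0, 396, -328)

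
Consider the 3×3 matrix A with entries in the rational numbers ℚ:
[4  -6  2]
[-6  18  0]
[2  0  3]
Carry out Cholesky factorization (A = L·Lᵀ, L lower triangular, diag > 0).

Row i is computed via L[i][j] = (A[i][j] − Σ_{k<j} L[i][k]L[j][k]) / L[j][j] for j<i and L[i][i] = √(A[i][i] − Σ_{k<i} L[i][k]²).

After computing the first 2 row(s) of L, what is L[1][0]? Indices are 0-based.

L[1][0] = -3

Step 1: L[0][0] = √(4) = 2.
  L[1][0] = (-6) / L[0][0] = -3.
Step 2: L[1][1] = √(9) = 3.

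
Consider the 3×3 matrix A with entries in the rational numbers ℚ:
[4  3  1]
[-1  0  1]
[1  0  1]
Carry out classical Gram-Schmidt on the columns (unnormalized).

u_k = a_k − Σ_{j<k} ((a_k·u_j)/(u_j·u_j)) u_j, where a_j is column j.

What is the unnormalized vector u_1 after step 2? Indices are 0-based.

Step 1: u_0 = a_0 = (4, -1, 1).
Step 2: u_1 = a_1 − (2/3)·u_0 = (1/3, 2/3, -2/3).

u_1 = (1/3, 2/3, -2/3)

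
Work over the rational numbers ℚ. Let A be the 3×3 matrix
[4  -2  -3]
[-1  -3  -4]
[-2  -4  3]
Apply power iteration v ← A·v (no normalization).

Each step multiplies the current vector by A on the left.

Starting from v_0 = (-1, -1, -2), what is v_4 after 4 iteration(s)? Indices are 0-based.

v_0 = (-1, -1, -2).
v_1 = A·v_0 = (4, 12, 0).
v_2 = A·v_1 = (-8, -40, -56).
v_3 = A·v_2 = (216, 352, 8).
v_4 = A·v_3 = (136, -1304, -1816).

v_4 = (136, -1304, -1816)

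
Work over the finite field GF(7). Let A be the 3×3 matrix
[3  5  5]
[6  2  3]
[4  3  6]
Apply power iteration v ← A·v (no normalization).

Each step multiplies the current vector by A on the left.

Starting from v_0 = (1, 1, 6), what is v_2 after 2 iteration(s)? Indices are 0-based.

v_0 = (1, 1, 6).
v_1 = A·v_0 = (3, 5, 1).
v_2 = A·v_1 = (4, 3, 5).

v_2 = (4, 3, 5)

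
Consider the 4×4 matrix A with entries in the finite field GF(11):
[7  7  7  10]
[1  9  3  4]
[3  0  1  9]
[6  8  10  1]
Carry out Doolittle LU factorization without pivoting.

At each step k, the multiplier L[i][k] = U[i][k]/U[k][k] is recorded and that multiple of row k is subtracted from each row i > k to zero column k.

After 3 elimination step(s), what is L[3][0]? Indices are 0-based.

k=0: U[0][0]=7
  eliminate (1,0): mult=8, new row 1: (0, 8, 2, 1); set L[1][0]=8
  eliminate (2,0): mult=2, new row 2: (0, 8, 9, 0); set L[2][0]=2
  eliminate (3,0): mult=4, new row 3: (0, 2, 4, 5); set L[3][0]=4
k=1: U[1][1]=8
  eliminate (2,1): mult=1, new row 2: (0, 0, 7, 10); set L[2][1]=1
  eliminate (3,1): mult=3, new row 3: (0, 0, 9, 2); set L[3][1]=3
k=2: U[2][2]=7
  eliminate (3,2): mult=6, new row 3: (0, 0, 0, 8); set L[3][2]=6

L[3][0] = 4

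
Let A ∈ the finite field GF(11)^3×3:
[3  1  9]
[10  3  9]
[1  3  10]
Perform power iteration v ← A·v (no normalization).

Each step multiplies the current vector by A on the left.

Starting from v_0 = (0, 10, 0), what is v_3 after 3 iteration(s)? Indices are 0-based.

v_0 = (0, 10, 0).
v_1 = A·v_0 = (10, 8, 8).
v_2 = A·v_1 = (0, 9, 4).
v_3 = A·v_2 = (1, 8, 1).

v_3 = (1, 8, 1)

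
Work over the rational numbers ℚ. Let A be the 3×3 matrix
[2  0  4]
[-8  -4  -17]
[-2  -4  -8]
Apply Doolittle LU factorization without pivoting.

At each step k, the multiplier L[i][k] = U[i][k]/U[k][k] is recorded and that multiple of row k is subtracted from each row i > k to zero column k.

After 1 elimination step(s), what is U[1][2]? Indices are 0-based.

U[1][2] = -1

Step 1: pivot at (0,0) is 2.
  row1 ← row1 − (-4)·row0  ⇒  L[1][0]=-4, U row1=(0, -4, -1)
  row2 ← row2 − (-1)·row0  ⇒  L[2][0]=-1, U row2=(0, -4, -4)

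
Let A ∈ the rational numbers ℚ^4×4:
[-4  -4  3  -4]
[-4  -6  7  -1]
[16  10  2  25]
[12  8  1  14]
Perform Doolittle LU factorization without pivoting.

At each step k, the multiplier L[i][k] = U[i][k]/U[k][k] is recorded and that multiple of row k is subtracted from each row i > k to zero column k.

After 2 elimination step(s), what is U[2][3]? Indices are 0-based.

U[2][3] = 0

[col 0] pivot -4
  R1 -= 1*R0 → (0, -2, 4, 3)  (L[1][0] := 1)
  R2 -= -4*R0 → (0, -6, 14, 9)  (L[2][0] := -4)
  R3 -= -3*R0 → (0, -4, 10, 2)  (L[3][0] := -3)
[col 1] pivot -2
  R2 -= 3*R1 → (0, 0, 2, 0)  (L[2][1] := 3)
  R3 -= 2*R1 → (0, 0, 2, -4)  (L[3][1] := 2)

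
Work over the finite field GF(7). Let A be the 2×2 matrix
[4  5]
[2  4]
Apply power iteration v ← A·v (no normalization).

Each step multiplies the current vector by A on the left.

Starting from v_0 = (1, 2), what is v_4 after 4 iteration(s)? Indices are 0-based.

v_4 = (2, 6)

v_0 = (1, 2).
v_1 = A·v_0 = (0, 3).
v_2 = A·v_1 = (1, 5).
v_3 = A·v_2 = (1, 1).
v_4 = A·v_3 = (2, 6).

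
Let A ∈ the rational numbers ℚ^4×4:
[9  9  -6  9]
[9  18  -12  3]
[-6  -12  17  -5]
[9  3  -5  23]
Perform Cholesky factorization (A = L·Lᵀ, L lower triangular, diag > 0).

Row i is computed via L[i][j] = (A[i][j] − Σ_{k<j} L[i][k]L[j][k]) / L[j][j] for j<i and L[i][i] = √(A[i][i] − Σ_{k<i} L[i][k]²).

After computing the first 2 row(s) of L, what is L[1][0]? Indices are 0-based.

L[1][0] = 3

Step 1: L[0][0] = √(9) = 3.
  L[1][0] = (9) / L[0][0] = 3.
Step 2: L[1][1] = √(9) = 3.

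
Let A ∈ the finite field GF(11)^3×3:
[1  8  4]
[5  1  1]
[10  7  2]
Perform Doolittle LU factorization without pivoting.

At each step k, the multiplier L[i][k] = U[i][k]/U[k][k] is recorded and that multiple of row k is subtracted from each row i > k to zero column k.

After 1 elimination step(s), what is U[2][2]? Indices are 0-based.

Step 1: pivot at (0,0) is 1.
  row1 ← row1 − (5)·row0  ⇒  L[1][0]=5, U row1=(0, 5, 3)
  row2 ← row2 − (10)·row0  ⇒  L[2][0]=10, U row2=(0, 4, 6)

U[2][2] = 6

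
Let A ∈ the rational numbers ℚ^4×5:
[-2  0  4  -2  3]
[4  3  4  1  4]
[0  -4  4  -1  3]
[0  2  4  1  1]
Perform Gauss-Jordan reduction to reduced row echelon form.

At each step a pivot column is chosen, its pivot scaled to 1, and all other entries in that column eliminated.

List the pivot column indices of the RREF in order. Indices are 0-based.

[1] R0 /= -2  ⇒  (1, 0, -2, 1, -3/2)
     R1 -= 4·R0  ⇒  (0, 3, 12, -3, 10)
[2] R1 /= 3  ⇒  (0, 1, 4, -1, 10/3)
     R2 -= -4·R1  ⇒  (0, 0, 20, -5, 49/3)
     R3 -= 2·R1  ⇒  (0, 0, -4, 3, -17/3)
[3] R2 /= 20  ⇒  (0, 0, 1, -1/4, 49/60)
     R0 -= -2·R2  ⇒  (1, 0, 0, 1/2, 2/15)
     R1 -= 4·R2  ⇒  (0, 1, 0, 0, 1/15)
     R3 -= -4·R2  ⇒  (0, 0, 0, 2, -12/5)
[4] R3 /= 2  ⇒  (0, 0, 0, 1, -6/5)
     R0 -= 1/2·R3  ⇒  (1, 0, 0, 0, 11/15)
     R2 -= -1/4·R3  ⇒  (0, 0, 1, 0, 31/60)

pivot columns: 0, 1, 2, 3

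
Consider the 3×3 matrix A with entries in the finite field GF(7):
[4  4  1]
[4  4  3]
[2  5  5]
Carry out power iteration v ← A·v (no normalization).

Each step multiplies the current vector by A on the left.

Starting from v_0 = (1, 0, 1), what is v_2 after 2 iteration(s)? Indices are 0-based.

v_0 = (1, 0, 1).
v_1 = A·v_0 = (5, 0, 0).
v_2 = A·v_1 = (6, 6, 3).

v_2 = (6, 6, 3)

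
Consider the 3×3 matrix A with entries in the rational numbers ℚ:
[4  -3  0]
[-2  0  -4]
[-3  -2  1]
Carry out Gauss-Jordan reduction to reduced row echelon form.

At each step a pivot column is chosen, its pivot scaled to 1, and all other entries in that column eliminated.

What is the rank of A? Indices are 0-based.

pivot(0,0)=4: scale R0 → (1, -3/4, 0)
  clear (1,0): R1 −= (-2)R0 → (0, -3/2, -4)
  clear (2,0): R2 −= (-3)R0 → (0, -17/4, 1)
pivot(1,1)=-3/2: scale R1 → (0, 1, 8/3)
  clear (0,1): R0 −= (-3/4)R1 → (1, 0, 2)
  clear (2,1): R2 −= (-17/4)R1 → (0, 0, 37/3)
pivot(2,2)=37/3: scale R2 → (0, 0, 1)
  clear (0,2): R0 −= (2)R2 → (1, 0, 0)
  clear (1,2): R1 −= (8/3)R2 → (0, 1, 0)

rank = 3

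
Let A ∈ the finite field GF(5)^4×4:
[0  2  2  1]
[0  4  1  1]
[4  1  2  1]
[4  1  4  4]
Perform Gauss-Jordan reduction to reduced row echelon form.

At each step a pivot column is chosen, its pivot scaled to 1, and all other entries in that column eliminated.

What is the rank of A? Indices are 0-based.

step 1: exchange rows 0,2
step 1: normalize row 0 (÷4) = (1, 4, 3, 4)
  row 3: subtract 4×row0 = (0, 0, 2, 3)
step 2: normalize row 1 (÷4) = (0, 1, 4, 4)
  row 0: subtract 4×row1 = (1, 0, 2, 3)
  row 2: subtract 2×row1 = (0, 0, 4, 3)
step 3: normalize row 2 (÷4) = (0, 0, 1, 2)
  row 0: subtract 2×row2 = (1, 0, 0, 4)
  row 1: subtract 4×row2 = (0, 1, 0, 1)
  row 3: subtract 2×row2 = (0, 0, 0, 4)
step 4: normalize row 3 (÷4) = (0, 0, 0, 1)
  row 0: subtract 4×row3 = (1, 0, 0, 0)
  row 1: subtract 1×row3 = (0, 1, 0, 0)
  row 2: subtract 2×row3 = (0, 0, 1, 0)

rank = 4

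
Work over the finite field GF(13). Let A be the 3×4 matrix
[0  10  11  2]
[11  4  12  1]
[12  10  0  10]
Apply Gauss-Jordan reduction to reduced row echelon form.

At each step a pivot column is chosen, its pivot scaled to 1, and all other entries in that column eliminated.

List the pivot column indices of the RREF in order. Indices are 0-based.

[1] R0 <-> R1
[1] R0 /= 11  ⇒  (1, 11, 7, 6)
     R2 -= 12·R0  ⇒  (0, 8, 7, 3)
[2] R1 /= 10  ⇒  (0, 1, 5, 8)
     R0 -= 11·R1  ⇒  (1, 0, 4, 9)
     R2 -= 8·R1  ⇒  (0, 0, 6, 4)
[3] R2 /= 6  ⇒  (0, 0, 1, 5)
     R0 -= 4·R2  ⇒  (1, 0, 0, 2)
     R1 -= 5·R2  ⇒  (0, 1, 0, 9)

pivot columns: 0, 1, 2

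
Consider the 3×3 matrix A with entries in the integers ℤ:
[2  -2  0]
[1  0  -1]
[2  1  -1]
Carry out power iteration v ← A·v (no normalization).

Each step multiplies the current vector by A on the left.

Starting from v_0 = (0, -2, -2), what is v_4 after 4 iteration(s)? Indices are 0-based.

v_0 = (0, -2, -2).
v_1 = A·v_0 = (4, 2, 0).
v_2 = A·v_1 = (4, 4, 10).
v_3 = A·v_2 = (0, -6, 2).
v_4 = A·v_3 = (12, -2, -8).

v_4 = (12, -2, -8)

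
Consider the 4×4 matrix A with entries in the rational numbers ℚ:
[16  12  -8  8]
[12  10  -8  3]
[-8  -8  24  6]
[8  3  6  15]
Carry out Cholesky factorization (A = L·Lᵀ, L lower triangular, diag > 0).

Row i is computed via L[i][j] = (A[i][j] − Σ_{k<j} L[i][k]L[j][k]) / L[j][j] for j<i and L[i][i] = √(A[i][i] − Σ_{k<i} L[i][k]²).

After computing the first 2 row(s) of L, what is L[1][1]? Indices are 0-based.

Step 1: L[0][0] = √(16) = 4.
  L[1][0] = (12) / L[0][0] = 3.
Step 2: L[1][1] = √(1) = 1.

L[1][1] = 1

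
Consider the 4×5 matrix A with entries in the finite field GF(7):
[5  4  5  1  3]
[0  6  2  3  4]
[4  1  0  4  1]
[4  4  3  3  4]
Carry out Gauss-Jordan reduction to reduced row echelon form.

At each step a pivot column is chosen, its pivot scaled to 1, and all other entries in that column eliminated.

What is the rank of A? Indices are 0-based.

pivot(0,0)=5: scale R0 → (1, 5, 1, 3, 2)
  clear (2,0): R2 −= (4)R0 → (0, 2, 3, 6, 0)
  clear (3,0): R3 −= (4)R0 → (0, 5, 6, 5, 3)
pivot(1,1)=6: scale R1 → (0, 1, 5, 4, 3)
  clear (0,1): R0 −= (5)R1 → (1, 0, 4, 4, 1)
  clear (2,1): R2 −= (2)R1 → (0, 0, 0, 5, 1)
  clear (3,1): R3 −= (5)R1 → (0, 0, 2, 6, 2)
pivot(2,2): swap R2↔R3
pivot(2,2)=2: scale R2 → (0, 0, 1, 3, 1)
  clear (0,2): R0 −= (4)R2 → (1, 0, 0, 6, 4)
  clear (1,2): R1 −= (5)R2 → (0, 1, 0, 3, 5)
pivot(3,3)=5: scale R3 → (0, 0, 0, 1, 3)
  clear (0,3): R0 −= (6)R3 → (1, 0, 0, 0, 0)
  clear (1,3): R1 −= (3)R3 → (0, 1, 0, 0, 3)
  clear (2,3): R2 −= (3)R3 → (0, 0, 1, 0, 6)

rank = 4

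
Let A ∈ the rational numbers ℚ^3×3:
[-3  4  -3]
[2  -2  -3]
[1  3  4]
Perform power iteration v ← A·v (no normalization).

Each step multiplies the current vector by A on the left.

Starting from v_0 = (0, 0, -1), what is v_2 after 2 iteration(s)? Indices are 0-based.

v_0 = (0, 0, -1).
v_1 = A·v_0 = (3, 3, -4).
v_2 = A·v_1 = (15, 12, -4).

v_2 = (15, 12, -4)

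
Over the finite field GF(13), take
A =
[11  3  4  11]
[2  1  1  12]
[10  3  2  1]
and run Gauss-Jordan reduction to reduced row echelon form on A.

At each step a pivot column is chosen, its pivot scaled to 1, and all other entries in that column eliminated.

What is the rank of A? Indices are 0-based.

rank = 3

step 1: normalize row 0 (÷11) = (1, 5, 11, 1)
  row 1: subtract 2×row0 = (0, 4, 5, 10)
  row 2: subtract 10×row0 = (0, 5, 9, 4)
step 2: normalize row 1 (÷4) = (0, 1, 11, 9)
  row 0: subtract 5×row1 = (1, 0, 8, 8)
  row 2: subtract 5×row1 = (0, 0, 6, 11)
step 3: normalize row 2 (÷6) = (0, 0, 1, 4)
  row 0: subtract 8×row2 = (1, 0, 0, 2)
  row 1: subtract 11×row2 = (0, 1, 0, 4)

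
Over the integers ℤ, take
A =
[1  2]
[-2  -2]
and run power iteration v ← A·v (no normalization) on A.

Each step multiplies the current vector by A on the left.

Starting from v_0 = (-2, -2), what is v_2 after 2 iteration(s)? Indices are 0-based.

v_2 = (10, -4)

v_0 = (-2, -2).
v_1 = A·v_0 = (-6, 8).
v_2 = A·v_1 = (10, -4).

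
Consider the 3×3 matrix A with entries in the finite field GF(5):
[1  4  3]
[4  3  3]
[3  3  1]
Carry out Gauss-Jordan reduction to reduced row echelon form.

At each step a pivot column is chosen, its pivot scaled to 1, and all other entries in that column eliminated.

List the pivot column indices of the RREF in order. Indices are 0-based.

pivot columns: 0, 1, 2

[1] R0 /= 1  ⇒  (1, 4, 3)
     R1 -= 4·R0  ⇒  (0, 2, 1)
     R2 -= 3·R0  ⇒  (0, 1, 2)
[2] R1 /= 2  ⇒  (0, 1, 3)
     R0 -= 4·R1  ⇒  (1, 0, 1)
     R2 -= 1·R1  ⇒  (0, 0, 4)
[3] R2 /= 4  ⇒  (0, 0, 1)
     R0 -= 1·R2  ⇒  (1, 0, 0)
     R1 -= 3·R2  ⇒  (0, 1, 0)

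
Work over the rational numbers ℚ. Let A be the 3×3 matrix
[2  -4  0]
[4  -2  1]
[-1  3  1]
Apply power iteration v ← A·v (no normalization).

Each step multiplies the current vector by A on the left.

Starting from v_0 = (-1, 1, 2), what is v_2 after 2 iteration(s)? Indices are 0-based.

v_0 = (-1, 1, 2).
v_1 = A·v_0 = (-6, -4, 6).
v_2 = A·v_1 = (4, -10, 0).

v_2 = (4, -10, 0)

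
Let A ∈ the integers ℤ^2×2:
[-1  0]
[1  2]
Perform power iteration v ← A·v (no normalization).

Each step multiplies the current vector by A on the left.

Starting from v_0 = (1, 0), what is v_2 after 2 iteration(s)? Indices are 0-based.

v_2 = (1, 1)

v_0 = (1, 0).
v_1 = A·v_0 = (-1, 1).
v_2 = A·v_1 = (1, 1).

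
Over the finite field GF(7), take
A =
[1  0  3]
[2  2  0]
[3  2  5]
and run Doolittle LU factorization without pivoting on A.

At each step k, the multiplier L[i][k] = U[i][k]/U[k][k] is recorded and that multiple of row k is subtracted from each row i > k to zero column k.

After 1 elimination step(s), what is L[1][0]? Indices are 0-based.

L[1][0] = 2

Step 1: pivot at (0,0) is 1.
  row1 ← row1 − (2)·row0  ⇒  L[1][0]=2, U row1=(0, 2, 1)
  row2 ← row2 − (3)·row0  ⇒  L[2][0]=3, U row2=(0, 2, 3)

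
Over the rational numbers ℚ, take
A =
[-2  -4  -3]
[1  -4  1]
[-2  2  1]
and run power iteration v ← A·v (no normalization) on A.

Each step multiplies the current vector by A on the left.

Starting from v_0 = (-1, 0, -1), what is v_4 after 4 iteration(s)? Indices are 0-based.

v_4 = (235, 314, -109)

v_0 = (-1, 0, -1).
v_1 = A·v_0 = (5, -2, 1).
v_2 = A·v_1 = (-5, 14, -13).
v_3 = A·v_2 = (-7, -74, 25).
v_4 = A·v_3 = (235, 314, -109).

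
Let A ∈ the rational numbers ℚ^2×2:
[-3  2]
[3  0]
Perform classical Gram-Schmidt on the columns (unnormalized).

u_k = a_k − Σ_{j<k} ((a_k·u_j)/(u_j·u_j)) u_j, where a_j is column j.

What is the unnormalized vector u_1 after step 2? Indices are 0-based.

Step 1: u_0 = a_0 = (-3, 3).
Step 2: u_1 = a_1 − (-1/3)·u_0 = (1, 1).

u_1 = (1, 1)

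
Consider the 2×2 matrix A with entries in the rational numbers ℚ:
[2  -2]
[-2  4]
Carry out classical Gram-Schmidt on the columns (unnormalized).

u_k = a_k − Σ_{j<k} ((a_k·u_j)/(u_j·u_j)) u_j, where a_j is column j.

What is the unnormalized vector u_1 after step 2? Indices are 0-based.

u_1 = (1, 1)

Step 1: u_0 = a_0 = (2, -2).
Step 2: u_1 = a_1 − (-3/2)·u_0 = (1, 1).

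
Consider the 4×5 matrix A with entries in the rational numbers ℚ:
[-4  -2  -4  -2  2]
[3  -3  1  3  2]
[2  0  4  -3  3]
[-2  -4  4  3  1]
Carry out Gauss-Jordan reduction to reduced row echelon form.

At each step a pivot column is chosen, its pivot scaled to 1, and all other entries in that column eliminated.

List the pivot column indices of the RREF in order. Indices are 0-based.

pivot columns: 0, 1, 2, 3

step 1: normalize row 0 (÷-4) = (1, 1/2, 1, 1/2, -1/2)
  row 1: subtract 3×row0 = (0, -9/2, -2, 3/2, 7/2)
  row 2: subtract 2×row0 = (0, -1, 2, -4, 4)
  row 3: subtract -2×row0 = (0, -3, 6, 4, 0)
step 2: normalize row 1 (÷-9/2) = (0, 1, 4/9, -1/3, -7/9)
  row 0: subtract 1/2×row1 = (1, 0, 7/9, 2/3, -1/9)
  row 2: subtract -1×row1 = (0, 0, 22/9, -13/3, 29/9)
  row 3: subtract -3×row1 = (0, 0, 22/3, 3, -7/3)
step 3: normalize row 2 (÷22/9) = (0, 0, 1, -39/22, 29/22)
  row 0: subtract 7/9×row2 = (1, 0, 0, 45/22, -25/22)
  row 1: subtract 4/9×row2 = (0, 1, 0, 5/11, -15/11)
  row 3: subtract 22/3×row2 = (0, 0, 0, 16, -12)
step 4: normalize row 3 (÷16) = (0, 0, 0, 1, -3/4)
  row 0: subtract 45/22×row3 = (1, 0, 0, 0, 35/88)
  row 1: subtract 5/11×row3 = (0, 1, 0, 0, -45/44)
  row 2: subtract -39/22×row3 = (0, 0, 1, 0, -1/88)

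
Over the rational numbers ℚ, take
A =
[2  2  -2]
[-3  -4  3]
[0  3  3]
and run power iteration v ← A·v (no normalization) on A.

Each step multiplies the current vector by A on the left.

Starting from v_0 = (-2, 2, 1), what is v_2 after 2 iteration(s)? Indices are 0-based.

v_0 = (-2, 2, 1).
v_1 = A·v_0 = (-2, 1, 9).
v_2 = A·v_1 = (-20, 29, 30).

v_2 = (-20, 29, 30)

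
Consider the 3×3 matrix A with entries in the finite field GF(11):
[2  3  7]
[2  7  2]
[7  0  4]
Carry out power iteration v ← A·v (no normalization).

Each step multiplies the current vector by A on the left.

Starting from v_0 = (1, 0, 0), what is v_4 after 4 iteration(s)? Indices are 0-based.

v_4 = (3, 1, 6)

v_0 = (1, 0, 0).
v_1 = A·v_0 = (2, 2, 7).
v_2 = A·v_1 = (4, 10, 9).
v_3 = A·v_2 = (2, 8, 9).
v_4 = A·v_3 = (3, 1, 6).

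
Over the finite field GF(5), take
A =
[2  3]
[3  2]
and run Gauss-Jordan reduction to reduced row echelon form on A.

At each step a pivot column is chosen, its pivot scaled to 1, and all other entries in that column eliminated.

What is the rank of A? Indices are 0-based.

[1] R0 /= 2  ⇒  (1, 4)
     R1 -= 3·R0  ⇒  (0, 0)
column 1 empty below row 1

rank = 1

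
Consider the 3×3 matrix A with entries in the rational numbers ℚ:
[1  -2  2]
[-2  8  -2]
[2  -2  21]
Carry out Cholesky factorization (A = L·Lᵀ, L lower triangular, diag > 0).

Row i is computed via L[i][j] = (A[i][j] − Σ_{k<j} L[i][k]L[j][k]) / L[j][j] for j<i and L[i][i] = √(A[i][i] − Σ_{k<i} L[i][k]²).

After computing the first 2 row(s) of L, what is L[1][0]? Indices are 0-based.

Step 1: L[0][0] = √(1) = 1.
  L[1][0] = (-2) / L[0][0] = -2.
Step 2: L[1][1] = √(4) = 2.

L[1][0] = -2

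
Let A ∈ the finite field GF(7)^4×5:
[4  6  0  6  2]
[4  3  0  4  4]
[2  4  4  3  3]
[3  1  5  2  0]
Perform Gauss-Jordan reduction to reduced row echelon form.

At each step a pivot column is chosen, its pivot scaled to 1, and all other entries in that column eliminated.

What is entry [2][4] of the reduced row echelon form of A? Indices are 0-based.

M[2][4] = 5

step 1: normalize row 0 (÷4) = (1, 5, 0, 5, 4)
  row 1: subtract 4×row0 = (0, 4, 0, 5, 2)
  row 2: subtract 2×row0 = (0, 1, 4, 0, 2)
  row 3: subtract 3×row0 = (0, 0, 5, 1, 2)
step 2: normalize row 1 (÷4) = (0, 1, 0, 3, 4)
  row 0: subtract 5×row1 = (1, 0, 0, 4, 5)
  row 2: subtract 1×row1 = (0, 0, 4, 4, 5)
step 3: normalize row 2 (÷4) = (0, 0, 1, 1, 3)
  row 3: subtract 5×row2 = (0, 0, 0, 3, 1)
step 4: normalize row 3 (÷3) = (0, 0, 0, 1, 5)
  row 0: subtract 4×row3 = (1, 0, 0, 0, 6)
  row 1: subtract 3×row3 = (0, 1, 0, 0, 3)
  row 2: subtract 1×row3 = (0, 0, 1, 0, 5)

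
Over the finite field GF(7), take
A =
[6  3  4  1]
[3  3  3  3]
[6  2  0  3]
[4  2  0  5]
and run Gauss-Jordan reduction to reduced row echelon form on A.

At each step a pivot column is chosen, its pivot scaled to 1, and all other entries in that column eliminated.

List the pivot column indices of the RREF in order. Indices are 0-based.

pivot(0,0)=6: scale R0 → (1, 4, 3, 6)
  clear (1,0): R1 −= (3)R0 → (0, 5, 1, 6)
  clear (2,0): R2 −= (6)R0 → (0, 6, 3, 2)
  clear (3,0): R3 −= (4)R0 → (0, 0, 2, 2)
pivot(1,1)=5: scale R1 → (0, 1, 3, 4)
  clear (0,1): R0 −= (4)R1 → (1, 0, 5, 4)
  clear (2,1): R2 −= (6)R1 → (0, 0, 6, 6)
pivot(2,2)=6: scale R2 → (0, 0, 1, 1)
  clear (0,2): R0 −= (5)R2 → (1, 0, 0, 6)
  clear (1,2): R1 −= (3)R2 → (0, 1, 0, 1)
  clear (3,2): R3 −= (2)R2 → (0, 0, 0, 0)
col 3: no nonzero at/below row 3; advance.

pivot columns: 0, 1, 2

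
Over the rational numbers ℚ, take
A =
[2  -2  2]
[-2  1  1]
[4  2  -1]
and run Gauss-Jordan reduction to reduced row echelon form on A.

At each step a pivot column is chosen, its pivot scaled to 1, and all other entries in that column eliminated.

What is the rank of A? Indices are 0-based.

rank = 3

[1] R0 /= 2  ⇒  (1, -1, 1)
     R1 -= -2·R0  ⇒  (0, -1, 3)
     R2 -= 4·R0  ⇒  (0, 6, -5)
[2] R1 /= -1  ⇒  (0, 1, -3)
     R0 -= -1·R1  ⇒  (1, 0, -2)
     R2 -= 6·R1  ⇒  (0, 0, 13)
[3] R2 /= 13  ⇒  (0, 0, 1)
     R0 -= -2·R2  ⇒  (1, 0, 0)
     R1 -= -3·R2  ⇒  (0, 1, 0)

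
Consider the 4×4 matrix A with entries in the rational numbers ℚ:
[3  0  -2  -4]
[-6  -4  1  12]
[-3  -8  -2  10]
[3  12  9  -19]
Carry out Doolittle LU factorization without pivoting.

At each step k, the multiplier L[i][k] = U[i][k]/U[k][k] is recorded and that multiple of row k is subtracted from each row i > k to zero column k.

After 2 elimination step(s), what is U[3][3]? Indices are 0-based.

U[3][3] = -3

k=0: U[0][0]=3
  eliminate (1,0): mult=-2, new row 1: (0, -4, -3, 4); set L[1][0]=-2
  eliminate (2,0): mult=-1, new row 2: (0, -8, -4, 6); set L[2][0]=-1
  eliminate (3,0): mult=1, new row 3: (0, 12, 11, -15); set L[3][0]=1
k=1: U[1][1]=-4
  eliminate (2,1): mult=2, new row 2: (0, 0, 2, -2); set L[2][1]=2
  eliminate (3,1): mult=-3, new row 3: (0, 0, 2, -3); set L[3][1]=-3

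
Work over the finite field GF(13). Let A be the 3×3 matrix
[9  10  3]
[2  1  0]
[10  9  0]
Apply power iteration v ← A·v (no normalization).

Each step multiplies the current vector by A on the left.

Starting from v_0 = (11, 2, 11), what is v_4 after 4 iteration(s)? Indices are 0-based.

v_4 = (1, 9, 3)

v_0 = (11, 2, 11).
v_1 = A·v_0 = (9, 11, 11).
v_2 = A·v_1 = (3, 3, 7).
v_3 = A·v_2 = (0, 9, 5).
v_4 = A·v_3 = (1, 9, 3).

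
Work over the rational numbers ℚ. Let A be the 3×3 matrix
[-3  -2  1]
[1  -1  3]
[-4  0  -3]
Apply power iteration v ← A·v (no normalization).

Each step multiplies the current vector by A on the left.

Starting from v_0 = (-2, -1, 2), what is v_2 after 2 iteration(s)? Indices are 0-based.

v_2 = (-38, 11, -46)

v_0 = (-2, -1, 2).
v_1 = A·v_0 = (10, 5, 2).
v_2 = A·v_1 = (-38, 11, -46).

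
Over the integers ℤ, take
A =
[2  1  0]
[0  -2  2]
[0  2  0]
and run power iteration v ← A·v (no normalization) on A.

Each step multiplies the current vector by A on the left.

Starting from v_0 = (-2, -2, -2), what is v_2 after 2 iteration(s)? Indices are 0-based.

v_0 = (-2, -2, -2).
v_1 = A·v_0 = (-6, 0, -4).
v_2 = A·v_1 = (-12, -8, 0).

v_2 = (-12, -8, 0)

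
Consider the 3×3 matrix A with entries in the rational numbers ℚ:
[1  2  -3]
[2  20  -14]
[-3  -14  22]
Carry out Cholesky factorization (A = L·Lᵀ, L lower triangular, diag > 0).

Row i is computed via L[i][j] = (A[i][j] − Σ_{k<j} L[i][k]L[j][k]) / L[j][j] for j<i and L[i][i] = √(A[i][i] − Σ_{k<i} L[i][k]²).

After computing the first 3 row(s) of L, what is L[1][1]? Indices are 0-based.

L[1][1] = 4

Step 1: L[0][0] = √(1) = 1.
  L[1][0] = (2) / L[0][0] = 2.
Step 2: L[1][1] = √(16) = 4.
  L[2][0] = (-3) / L[0][0] = -3.
  L[2][1] = (-8) / L[1][1] = -2.
Step 3: L[2][2] = √(9) = 3.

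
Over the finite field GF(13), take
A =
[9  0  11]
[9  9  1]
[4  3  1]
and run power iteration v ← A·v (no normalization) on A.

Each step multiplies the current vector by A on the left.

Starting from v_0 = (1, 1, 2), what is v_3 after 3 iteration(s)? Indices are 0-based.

v_3 = (0, 7, 2)

v_0 = (1, 1, 2).
v_1 = A·v_0 = (5, 7, 9).
v_2 = A·v_1 = (1, 0, 11).
v_3 = A·v_2 = (0, 7, 2).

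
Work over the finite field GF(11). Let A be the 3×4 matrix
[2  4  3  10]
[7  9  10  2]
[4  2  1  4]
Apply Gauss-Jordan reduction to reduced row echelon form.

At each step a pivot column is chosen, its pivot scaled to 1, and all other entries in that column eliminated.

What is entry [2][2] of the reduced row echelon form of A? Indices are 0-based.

M[2][2] = 0

step 1: normalize row 0 (÷2) = (1, 2, 7, 5)
  row 1: subtract 7×row0 = (0, 6, 5, 0)
  row 2: subtract 4×row0 = (0, 5, 6, 6)
step 2: normalize row 1 (÷6) = (0, 1, 10, 0)
  row 0: subtract 2×row1 = (1, 0, 9, 5)
  row 2: subtract 5×row1 = (0, 0, 0, 6)
skip col 2 (zero from row 2)
step 3: normalize row 2 (÷6) = (0, 0, 0, 1)
  row 0: subtract 5×row2 = (1, 0, 9, 0)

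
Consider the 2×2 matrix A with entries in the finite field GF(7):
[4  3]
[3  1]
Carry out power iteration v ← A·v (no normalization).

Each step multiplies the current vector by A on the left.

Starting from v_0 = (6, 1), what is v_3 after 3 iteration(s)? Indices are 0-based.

v_3 = (1, 0)

v_0 = (6, 1).
v_1 = A·v_0 = (6, 5).
v_2 = A·v_1 = (4, 2).
v_3 = A·v_2 = (1, 0).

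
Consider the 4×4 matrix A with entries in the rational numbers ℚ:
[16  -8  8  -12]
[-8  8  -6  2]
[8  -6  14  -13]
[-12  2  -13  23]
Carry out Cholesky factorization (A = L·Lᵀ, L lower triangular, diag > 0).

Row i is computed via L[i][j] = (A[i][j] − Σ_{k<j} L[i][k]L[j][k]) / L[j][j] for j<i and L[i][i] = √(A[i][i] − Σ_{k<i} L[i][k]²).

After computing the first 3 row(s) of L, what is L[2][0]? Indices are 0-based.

L[2][0] = 2

Step 1: L[0][0] = √(16) = 4.
  L[1][0] = (-8) / L[0][0] = -2.
Step 2: L[1][1] = √(4) = 2.
  L[2][0] = (8) / L[0][0] = 2.
  L[2][1] = (-2) / L[1][1] = -1.
Step 3: L[2][2] = √(9) = 3.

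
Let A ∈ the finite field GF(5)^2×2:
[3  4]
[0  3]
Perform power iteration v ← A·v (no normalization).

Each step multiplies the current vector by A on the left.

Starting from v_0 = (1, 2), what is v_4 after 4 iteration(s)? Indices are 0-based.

v_4 = (0, 2)

v_0 = (1, 2).
v_1 = A·v_0 = (1, 1).
v_2 = A·v_1 = (2, 3).
v_3 = A·v_2 = (3, 4).
v_4 = A·v_3 = (0, 2).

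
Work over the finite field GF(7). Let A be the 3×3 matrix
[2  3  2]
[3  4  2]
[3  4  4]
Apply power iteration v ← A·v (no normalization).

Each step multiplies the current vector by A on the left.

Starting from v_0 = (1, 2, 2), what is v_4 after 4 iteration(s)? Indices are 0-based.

v_0 = (1, 2, 2).
v_1 = A·v_0 = (5, 1, 5).
v_2 = A·v_1 = (2, 1, 4).
v_3 = A·v_2 = (1, 4, 5).
v_4 = A·v_3 = (3, 1, 4).

v_4 = (3, 1, 4)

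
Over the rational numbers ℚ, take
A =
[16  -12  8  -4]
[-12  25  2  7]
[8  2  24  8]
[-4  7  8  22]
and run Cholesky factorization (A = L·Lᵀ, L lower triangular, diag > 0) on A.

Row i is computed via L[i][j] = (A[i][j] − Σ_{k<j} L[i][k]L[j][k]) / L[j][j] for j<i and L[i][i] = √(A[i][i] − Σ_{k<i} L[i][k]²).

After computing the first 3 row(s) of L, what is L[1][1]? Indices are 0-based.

L[1][1] = 4

Step 1: L[0][0] = √(16) = 4.
  L[1][0] = (-12) / L[0][0] = -3.
Step 2: L[1][1] = √(16) = 4.
  L[2][0] = (8) / L[0][0] = 2.
  L[2][1] = (8) / L[1][1] = 2.
Step 3: L[2][2] = √(16) = 4.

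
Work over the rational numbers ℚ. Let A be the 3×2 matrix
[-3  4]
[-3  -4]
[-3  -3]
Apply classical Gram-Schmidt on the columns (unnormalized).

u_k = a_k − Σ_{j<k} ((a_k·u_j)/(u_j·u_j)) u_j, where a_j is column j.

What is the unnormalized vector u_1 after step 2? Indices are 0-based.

u_1 = (5, -3, -2)

Step 1: u_0 = a_0 = (-3, -3, -3).
Step 2: u_1 = a_1 − (1/3)·u_0 = (5, -3, -2).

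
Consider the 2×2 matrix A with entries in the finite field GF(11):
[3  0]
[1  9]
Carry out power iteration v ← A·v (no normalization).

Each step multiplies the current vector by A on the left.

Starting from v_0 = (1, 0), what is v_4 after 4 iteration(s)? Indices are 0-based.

v_4 = (4, 2)

v_0 = (1, 0).
v_1 = A·v_0 = (3, 1).
v_2 = A·v_1 = (9, 1).
v_3 = A·v_2 = (5, 7).
v_4 = A·v_3 = (4, 2).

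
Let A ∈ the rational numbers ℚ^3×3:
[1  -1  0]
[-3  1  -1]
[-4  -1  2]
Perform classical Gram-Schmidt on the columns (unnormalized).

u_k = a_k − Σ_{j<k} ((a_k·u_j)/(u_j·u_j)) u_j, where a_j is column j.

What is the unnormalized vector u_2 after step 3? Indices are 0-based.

u_2 = (-21/26, -15/26, 3/13)

Step 1: u_0 = a_0 = (1, -3, -4).
Step 2: u_1 = a_1 − (0)·u_0 = (-1, 1, -1).
Step 3: u_2 = a_2 − (-5/26)·u_0 − (-1)·u_1 = (-21/26, -15/26, 3/13).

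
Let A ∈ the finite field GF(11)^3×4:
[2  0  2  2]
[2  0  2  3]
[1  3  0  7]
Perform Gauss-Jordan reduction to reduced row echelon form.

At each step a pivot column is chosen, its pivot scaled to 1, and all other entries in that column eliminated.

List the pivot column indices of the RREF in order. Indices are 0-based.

pivot columns: 0, 1, 3

[1] R0 /= 2  ⇒  (1, 0, 1, 1)
     R1 -= 2·R0  ⇒  (0, 0, 0, 1)
     R2 -= 1·R0  ⇒  (0, 3, 10, 6)
[2] R1 <-> R2
[2] R1 /= 3  ⇒  (0, 1, 7, 2)
column 2 empty below row 2
[3] R2 /= 1  ⇒  (0, 0, 0, 1)
     R0 -= 1·R2  ⇒  (1, 0, 1, 0)
     R1 -= 2·R2  ⇒  (0, 1, 7, 0)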